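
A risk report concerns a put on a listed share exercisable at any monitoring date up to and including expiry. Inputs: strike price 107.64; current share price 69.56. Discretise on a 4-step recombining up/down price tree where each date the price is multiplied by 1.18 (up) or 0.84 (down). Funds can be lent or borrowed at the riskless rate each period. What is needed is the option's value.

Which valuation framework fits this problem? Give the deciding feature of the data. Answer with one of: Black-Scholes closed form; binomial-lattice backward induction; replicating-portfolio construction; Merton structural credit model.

framework: binomial-lattice backward induction

Key observation: an American put (K = 107.64, S₀ = 69.56) on a 4-date tree has no closed form — the optimal stopping decision is embedded and must be resolved recursively from expiry.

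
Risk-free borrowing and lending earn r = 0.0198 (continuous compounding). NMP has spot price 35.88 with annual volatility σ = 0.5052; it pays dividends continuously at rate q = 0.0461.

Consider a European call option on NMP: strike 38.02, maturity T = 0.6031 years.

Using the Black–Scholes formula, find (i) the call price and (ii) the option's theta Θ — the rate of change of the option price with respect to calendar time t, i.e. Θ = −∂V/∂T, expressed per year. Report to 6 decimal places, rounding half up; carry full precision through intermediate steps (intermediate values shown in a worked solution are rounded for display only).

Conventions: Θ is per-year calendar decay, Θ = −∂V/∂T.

σ√T = 0.5052·√0.6031 = 0.392336
d₁ = (ln(S/K) + (r−q+σ²/2)T) / (σ√T) = (ln(35.88/38.02) + (0.0198−0.0461+0.5052²/2)·0.6031) / 0.392336 = (-0.057932 + 0.061102) / 0.392336 = 0.008080
d₂ = d₁ − σ√T = 0.008080 − 0.392336 = -0.384256
e^{−rT} = 0.988130
e^{−qT} = 0.972580
N(d₁) = 0.503223,  N(d₂) = 0.350394
Call price V = S·e^{−qT}·N(d₁) − K·e^{−rT}·N(d₂) = 17.560564 − 13.163852 = 4.396712
φ(d₁) = (1/√(2π))·e^{−d₁²/2} = 0.398929
Θ = −S·e^{−qT}·φ(d₁)·σ/(2√T) + q·S·e^{−qT}·N(d₁) − r·K·e^{−rT}·N(d₂) = −4.528062 + 0.809542 − 0.260644 = -3.979164

price = 4.396712
Θ = -3.979164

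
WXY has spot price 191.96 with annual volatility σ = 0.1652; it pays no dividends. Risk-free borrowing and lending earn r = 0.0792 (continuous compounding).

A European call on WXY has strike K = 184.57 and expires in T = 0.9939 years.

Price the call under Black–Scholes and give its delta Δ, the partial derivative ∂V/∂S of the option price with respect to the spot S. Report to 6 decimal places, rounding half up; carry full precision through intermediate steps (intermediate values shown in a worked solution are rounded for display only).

price = 25.495567
Δ = 0.787759

σ√T = 0.1652·√0.9939 = 0.164695
d₁ = (ln(S/K) + (r+σ²/2)T) / (σ√T) = (ln(191.96/184.57) + (0.0792+0.1652²/2)·0.9939) / 0.164695 = (0.039258 + 0.092279) / 0.164695 = 0.798671
d₂ = d₁ − σ√T = 0.798671 − 0.164695 = 0.633975
e^{−rT} = 0.924302
N(d₁) = 0.787759,  N(d₂) = 0.736952
Call price V = S·N(d₁) − K·e^{−rT}·N(d₂) = 151.218283 − 125.722717 = 25.495567
Δ = N(d₁) = 0.787759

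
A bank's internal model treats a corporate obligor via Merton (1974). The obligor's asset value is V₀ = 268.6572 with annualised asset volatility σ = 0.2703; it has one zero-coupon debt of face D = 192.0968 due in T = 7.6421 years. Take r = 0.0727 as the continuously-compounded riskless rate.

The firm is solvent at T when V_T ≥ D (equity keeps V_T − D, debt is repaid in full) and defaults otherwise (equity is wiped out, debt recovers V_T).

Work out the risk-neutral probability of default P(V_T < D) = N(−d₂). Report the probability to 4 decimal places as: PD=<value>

PD=0.2064

Apply the equity-as-call identities (strike 192.0968, horizon 7.6421 years):
d₁ = [ln(V₀/D) + (r + σ²/2)T] / (σ√T)
   = [ln(268.6572/192.0968) + (0.0727 + 0.5·0.2703²)·7.6421] / (0.2703·√7.6421)
   = [0.335437 + 0.834755] / 0.747227 = 1.566046
d₂ = d₁ − σ√T = 1.566046 − 0.747227 = 0.818819
risk-neutral PD = N(−d₂) = N(-0.818819) = 0.206445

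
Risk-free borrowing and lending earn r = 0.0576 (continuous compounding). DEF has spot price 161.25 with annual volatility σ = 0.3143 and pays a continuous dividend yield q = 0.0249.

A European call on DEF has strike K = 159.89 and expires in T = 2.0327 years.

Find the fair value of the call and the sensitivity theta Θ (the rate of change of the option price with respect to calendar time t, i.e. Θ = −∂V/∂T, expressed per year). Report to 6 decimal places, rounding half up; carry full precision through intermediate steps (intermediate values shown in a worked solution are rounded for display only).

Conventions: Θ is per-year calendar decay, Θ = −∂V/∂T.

price = 32.088090
Θ = -7.664955

σ√T = 0.3143·√2.0327 = 0.448106
d₁ = (ln(S/K) + (r−q+σ²/2)T) / (σ√T) = (ln(161.25/159.89) + (0.0576−0.0249+0.3143²/2)·2.0327) / 0.448106 = (0.008470 + 0.166869) / 0.448106 = 0.391288
d₂ = d₁ − σ√T = 0.391288 − 0.448106 = -0.056818
e^{−rT} = 0.889511
e^{−qT} = 0.950645
N(d₁) = 0.652208,  N(d₂) = 0.477345
Call price V = S·e^{−qT}·N(d₁) − K·e^{−rT}·N(d₂) = 99.977975 − 67.889885 = 32.088090
φ(d₁) = (1/√(2π))·e^{−d₁²/2} = 0.369542
Θ = −S·e^{−qT}·φ(d₁)·σ/(2√T) + q·S·e^{−qT}·N(d₁) − r·K·e^{−rT}·N(d₂) = −6.243949 + 2.489452 − 3.910457 = -7.664955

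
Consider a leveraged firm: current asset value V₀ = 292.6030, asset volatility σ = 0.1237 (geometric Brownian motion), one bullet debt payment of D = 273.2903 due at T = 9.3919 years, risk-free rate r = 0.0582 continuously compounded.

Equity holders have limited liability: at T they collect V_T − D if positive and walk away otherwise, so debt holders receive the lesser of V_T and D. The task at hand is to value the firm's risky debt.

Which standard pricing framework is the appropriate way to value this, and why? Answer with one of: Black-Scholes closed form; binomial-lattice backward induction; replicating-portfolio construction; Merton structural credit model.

framework: Merton structural credit model

Key observation: a levered firm with one bullet debt due at 9.3919 years is the canonical structural-credit setup: equity is a call on the firm's assets struck at the face value.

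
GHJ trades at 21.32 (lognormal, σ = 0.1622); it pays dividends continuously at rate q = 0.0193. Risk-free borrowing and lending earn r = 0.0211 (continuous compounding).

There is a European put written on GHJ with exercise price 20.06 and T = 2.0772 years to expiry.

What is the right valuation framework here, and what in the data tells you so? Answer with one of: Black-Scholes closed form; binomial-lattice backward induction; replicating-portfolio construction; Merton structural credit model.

Key observation: a European claim on GHJ (strike 20.06) — a lognormal (GBM) underlying with constant rate and volatility — has an exact closed-form value; no lattice or capital structure is involved.

framework: Black-Scholes closed form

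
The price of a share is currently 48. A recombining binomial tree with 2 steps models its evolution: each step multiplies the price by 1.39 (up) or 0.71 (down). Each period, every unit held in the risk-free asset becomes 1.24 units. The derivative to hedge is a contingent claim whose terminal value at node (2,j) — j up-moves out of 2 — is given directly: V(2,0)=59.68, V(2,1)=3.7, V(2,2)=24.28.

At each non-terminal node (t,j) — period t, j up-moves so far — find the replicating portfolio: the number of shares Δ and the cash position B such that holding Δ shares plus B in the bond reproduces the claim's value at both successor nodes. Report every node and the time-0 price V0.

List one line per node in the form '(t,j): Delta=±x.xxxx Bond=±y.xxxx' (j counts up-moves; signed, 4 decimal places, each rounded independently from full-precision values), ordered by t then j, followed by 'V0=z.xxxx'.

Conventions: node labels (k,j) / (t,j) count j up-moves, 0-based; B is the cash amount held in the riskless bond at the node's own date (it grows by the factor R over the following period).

(0,0): Delta=0.0912 Bond=7.9305
(1,0): Delta=-2.4156 Bond=95.2659
(1,1): Delta=0.4536 Bond=-14.3451
V0=12.3088

No-arbitrage ⇒ martingale measure with p* = (R−d)/(u−d) = 0.7794.
At maturity the claim pays: V(2,0)=59.6800, V(2,1)=3.7000, V(2,2)=24.2800
Node (1,0) S=34.0800: V=(p*·3.7000+(1−p*)·59.6800)/1.24=12.9424; Δ=(3.7000−59.6800)/(47.3712−24.1968)=-2.4156; B=V−Δ·S=95.2659
Node (1,1) S=66.7200: V=(p*·24.2800+(1−p*)·3.7000)/1.24=15.9196; Δ=(24.2800−3.7000)/(92.7408−47.3712)=0.4536; B=V−Δ·S=-14.3451
Node (0,0) S=48.0000: V=(p*·15.9196+(1−p*)·12.9424)/1.24=12.3088; Δ=(15.9196−12.9424)/(66.7200−34.0800)=0.0912; B=V−Δ·S=7.9305
As a check, the time-0 holding Δ(0,0)·S0 + B(0,0) comes to 12.3088 — exactly V0.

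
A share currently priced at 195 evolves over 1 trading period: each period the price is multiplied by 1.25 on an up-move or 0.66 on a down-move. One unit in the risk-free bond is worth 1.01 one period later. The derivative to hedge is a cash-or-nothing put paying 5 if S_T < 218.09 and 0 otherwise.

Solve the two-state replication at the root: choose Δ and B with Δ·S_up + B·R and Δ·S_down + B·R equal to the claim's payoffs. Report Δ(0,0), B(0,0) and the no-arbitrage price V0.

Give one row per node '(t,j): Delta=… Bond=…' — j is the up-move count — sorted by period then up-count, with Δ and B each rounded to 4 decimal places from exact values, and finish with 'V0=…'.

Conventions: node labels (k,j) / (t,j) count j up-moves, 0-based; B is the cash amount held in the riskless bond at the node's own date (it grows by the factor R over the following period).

No-arbitrage ⇒ martingale measure with p* = (R−d)/(u−d) = 0.5932.
Terminal payoffs: V(1,0)=5.0000, V(1,1)=0.0000
Node (0,0) S=195.0000: V=(p*·0.0000+(1−p*)·5.0000)/1.01=2.0138; Δ=(0.0000−5.0000)/(243.7500−128.7000)=-0.0435; B=V−Δ·S=10.4883
As a check, the time-0 holding Δ(0,0)·S0 + B(0,0) comes to 2.0138 — exactly V0.

(0,0): Delta=-0.0435 Bond=10.4883
V0=2.0138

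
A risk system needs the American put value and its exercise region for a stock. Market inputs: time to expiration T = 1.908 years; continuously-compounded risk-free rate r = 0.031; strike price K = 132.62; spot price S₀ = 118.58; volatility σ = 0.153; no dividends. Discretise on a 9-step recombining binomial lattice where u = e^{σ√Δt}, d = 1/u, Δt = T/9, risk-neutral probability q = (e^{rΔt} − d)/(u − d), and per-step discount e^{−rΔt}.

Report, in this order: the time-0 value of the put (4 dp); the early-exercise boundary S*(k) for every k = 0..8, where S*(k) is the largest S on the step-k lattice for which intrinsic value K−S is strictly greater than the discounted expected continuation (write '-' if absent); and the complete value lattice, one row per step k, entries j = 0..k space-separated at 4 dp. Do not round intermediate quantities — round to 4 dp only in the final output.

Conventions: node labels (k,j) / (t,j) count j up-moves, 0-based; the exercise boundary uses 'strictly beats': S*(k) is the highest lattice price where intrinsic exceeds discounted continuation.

price = 15.9106
boundary = - 110.5139 102.9965 110.5139 102.9965 110.5139 102.9965 110.5139 118.5800
tree:
15.9106
22.1061 10.5961
29.6235 15.5560 6.3148
36.6296 22.1061 9.9216 3.1841
43.1591 29.6235 15.0944 5.4425 1.2142
49.2444 36.6296 22.1061 9.0434 2.3061 0.2578
54.9158 43.1591 29.6235 14.4888 4.3108 0.5511 0.0000
60.2015 49.2444 36.6296 22.1061 7.8915 1.1783 0.0000 0.0000
65.1275 54.9158 43.1591 29.6235 14.0400 2.5190 0.0000 0.0000 0.0000
69.7185 60.2015 49.2444 36.6296 22.1061 5.3852 0.0000 0.0000 0.0000 0.0000

params: Δt=0.21200 u=1.07299 d=0.93198 q=0.52916 e^(-rΔt)=0.99345
t_9 payoffs: 69.7185 60.2015 49.2444 36.6296 22.1061 5.3852 0.0000 0.0000 0.0000 0.0000
t_8: node(8,0) S=67.4925 payoff=65.1275 vs cont=64.2588 → 65.1275 [stop]  node(8,1) S=77.7042 payoff=54.9158 vs cont=54.0471 → 54.9158 [stop]  node(8,2) S=89.4609 payoff=43.1591 vs cont=42.2904 → 43.1591 [stop]  node(8,3) S=102.9965 payoff=29.6235 vs cont=28.7548 → 29.6235 [stop]  node(8,4) S=118.5800 payoff=14.0400 vs cont=13.1713 → 14.0400 [stop]  node(8,5) S=136.5213 payoff=0.0000 vs cont=2.5190 → 2.5190 [wait]  node(8,6) S=157.1772 payoff=0.0000 vs cont=0.0000 → 0.0000 [wait]  node(8,7) S=180.9583 payoff=0.0000 vs cont=0.0000 → 0.0000 [wait]  node(8,8) S=208.3376 payoff=0.0000 vs cont=0.0000 → 0.0000 [wait]  ⇒ S*(8)=118.5800
t_7: node(7,0) S=72.4185 payoff=60.2015 vs cont=59.3327 → 60.2015 [stop]  node(7,1) S=83.3756 payoff=49.2444 vs cont=48.3757 → 49.2444 [stop]  node(7,2) S=95.9904 payoff=36.6296 vs cont=35.7609 → 36.6296 [stop]  node(7,3) S=110.5139 payoff=22.1061 vs cont=21.2374 → 22.1061 [stop]  node(7,4) S=127.2348 payoff=5.3852 vs cont=7.8915 → 7.8915 [wait]  node(7,5) S=146.4856 payoff=0.0000 vs cont=1.1783 → 1.1783 [wait]  node(7,6) S=168.6491 payoff=0.0000 vs cont=0.0000 → 0.0000 [wait]  node(7,7) S=194.1660 payoff=0.0000 vs cont=0.0000 → 0.0000 [wait]  ⇒ S*(7)=110.5139
t_6: node(6,0) S=77.7042 payoff=54.9158 vs cont=54.0471 → 54.9158 [stop]  node(6,1) S=89.4609 payoff=43.1591 vs cont=42.2904 → 43.1591 [stop]  node(6,2) S=102.9965 payoff=29.6235 vs cont=28.7548 → 29.6235 [stop]  node(6,3) S=118.5800 payoff=14.0400 vs cont=14.4888 → 14.4888 [wait]  node(6,4) S=136.5213 payoff=0.0000 vs cont=4.3108 → 4.3108 [wait]  node(6,5) S=157.1772 payoff=0.0000 vs cont=0.5511 → 0.5511 [wait]  node(6,6) S=180.9583 payoff=0.0000 vs cont=0.0000 → 0.0000 [wait]  ⇒ S*(6)=102.9965
t_5: node(5,0) S=83.3756 payoff=49.2444 vs cont=48.3757 → 49.2444 [stop]  node(5,1) S=95.9904 payoff=36.6296 vs cont=35.7609 → 36.6296 [stop]  node(5,2) S=110.5139 payoff=22.1061 vs cont=21.4733 → 22.1061 [stop]  node(5,3) S=127.2348 payoff=5.3852 vs cont=9.0434 → 9.0434 [wait]  node(5,4) S=146.4856 payoff=0.0000 vs cont=2.3061 → 2.3061 [wait]  node(5,5) S=168.6491 payoff=0.0000 vs cont=0.2578 → 0.2578 [wait]  ⇒ S*(5)=110.5139
t_4: node(4,0) S=89.4609 payoff=43.1591 vs cont=42.2904 → 43.1591 [stop]  node(4,1) S=102.9965 payoff=29.6235 vs cont=28.7548 → 29.6235 [stop]  node(4,2) S=118.5800 payoff=14.0400 vs cont=15.0944 → 15.0944 [wait]  node(4,3) S=136.5213 payoff=0.0000 vs cont=5.4425 → 5.4425 [wait]  node(4,4) S=157.1772 payoff=0.0000 vs cont=1.2142 → 1.2142 [wait]  ⇒ S*(4)=102.9965
t_3: node(3,0) S=95.9904 payoff=36.6296 vs cont=35.7609 → 36.6296 [stop]  node(3,1) S=110.5139 payoff=22.1061 vs cont=21.7916 → 22.1061 [stop]  node(3,2) S=127.2348 payoff=5.3852 vs cont=9.9216 → 9.9216 [wait]  node(3,3) S=146.4856 payoff=0.0000 vs cont=3.1841 → 3.1841 [wait]  ⇒ S*(3)=110.5139
t_2: node(2,0) S=102.9965 payoff=29.6235 vs cont=28.7548 → 29.6235 [stop]  node(2,1) S=118.5800 payoff=14.0400 vs cont=15.5560 → 15.5560 [wait]  node(2,2) S=136.5213 payoff=0.0000 vs cont=6.3148 → 6.3148 [wait]  ⇒ S*(2)=102.9965
t_1: node(1,0) S=110.5139 payoff=22.1061 vs cont=22.0343 → 22.1061 [stop]  node(1,1) S=127.2348 payoff=5.3852 vs cont=10.5961 → 10.5961 [wait]  ⇒ S*(1)=110.5139
t_0: node(0,0) S=118.5800 payoff=14.0400 vs cont=15.9106 → 15.9106 [wait]  ⇒ S*(0)=-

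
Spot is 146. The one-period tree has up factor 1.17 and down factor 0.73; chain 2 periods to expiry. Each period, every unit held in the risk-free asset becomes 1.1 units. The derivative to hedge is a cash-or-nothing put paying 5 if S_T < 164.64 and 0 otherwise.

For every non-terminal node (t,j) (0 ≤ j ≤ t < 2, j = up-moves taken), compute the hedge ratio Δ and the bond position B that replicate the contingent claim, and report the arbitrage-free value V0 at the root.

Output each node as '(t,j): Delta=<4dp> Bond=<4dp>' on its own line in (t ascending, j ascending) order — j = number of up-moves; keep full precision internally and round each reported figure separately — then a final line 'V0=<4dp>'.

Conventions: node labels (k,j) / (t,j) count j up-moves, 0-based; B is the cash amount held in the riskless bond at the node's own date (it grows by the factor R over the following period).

(0,0): Delta=-0.0595 Bond=9.8973
(1,0): Delta=0.0000 Bond=4.5455
(1,1): Delta=-0.0665 Bond=12.0868
V0=1.2102

Arbitrage-free pricing uses the up-move probability p* = (R−d)/(u−d) = 0.8409, discounting each step at R = 1.1.
Terminal payoffs: V(2,0)=5.0000, V(2,1)=5.0000, V(2,2)=0.0000
(1,0): S=106.5800. Δ = (V_up−V_dn)/(S_up−S_dn) = (5.0000−5.0000)/(124.6986−77.8034) = 0.0000. V = [p*·5.0000 + (1−p*)·5.0000]/1.1 = 4.5455. B = V − Δ·S = 4.5455.
(1,1): S=170.8200. Δ = (V_up−V_dn)/(S_up−S_dn) = (0.0000−5.0000)/(199.8594−124.6986) = -0.0665. V = [p*·0.0000 + (1−p*)·5.0000]/1.1 = 0.7231. B = V − Δ·S = 12.0868.
(0,0): S=146.0000. Δ = (V_up−V_dn)/(S_up−S_dn) = (0.7231−4.5455)/(170.8200−106.5800) = -0.0595. V = [p*·0.7231 + (1−p*)·4.5455]/1.1 = 1.2102. B = V − Δ·S = 9.8973.
As a check, the time-0 holding Δ(0,0)·S0 + B(0,0) comes to 1.2102 — exactly V0.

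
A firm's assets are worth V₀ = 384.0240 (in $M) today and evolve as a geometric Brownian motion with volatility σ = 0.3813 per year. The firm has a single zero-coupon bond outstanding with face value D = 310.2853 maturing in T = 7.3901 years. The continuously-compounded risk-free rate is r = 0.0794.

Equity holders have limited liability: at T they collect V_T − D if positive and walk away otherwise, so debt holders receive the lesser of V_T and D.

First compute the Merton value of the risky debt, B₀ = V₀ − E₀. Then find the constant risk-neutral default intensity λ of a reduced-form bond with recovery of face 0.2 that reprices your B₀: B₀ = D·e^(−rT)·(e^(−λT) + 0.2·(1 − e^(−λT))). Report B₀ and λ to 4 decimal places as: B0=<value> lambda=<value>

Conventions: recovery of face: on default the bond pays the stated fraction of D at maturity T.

Apply the equity-as-call identities (strike 310.2853, horizon 7.3901 years):
d₁ = [ln(V₀/D) + (r + σ²/2)T] / (σ√T)
   = [ln(384.0240/310.2853) + (0.0794 + 0.5·0.3813²)·7.3901] / (0.3813·√7.3901)
   = [0.213213 + 1.123996] / 1.036554 = 1.290052
d₂ = d₁ − σ√T = 1.290052 − 1.036554 = 0.253498
N(d₁) = 0.901484,  N(d₂) = 0.600058,  e^(−rT) = 0.556118
E₀ = V₀·N(d₁) − D·e^(−rT)·N(d₂)
   = 384.0240·0.901484 − 310.2853·0.556118·0.600058 = 242.648090
B₀ = V₀ − E₀ = 384.0240 − 242.648090 = 141.375910
e^(−λT) = (B₀·e^(rT)/D − 0.2)/(1 − 0.2) = (141.3759·1.798178/310.2853 − 0.2)/0.8 = 0.77413422
λ = −ln(0.77413422)/7.3901 = 0.034642

B0=141.3759 lambda=0.0346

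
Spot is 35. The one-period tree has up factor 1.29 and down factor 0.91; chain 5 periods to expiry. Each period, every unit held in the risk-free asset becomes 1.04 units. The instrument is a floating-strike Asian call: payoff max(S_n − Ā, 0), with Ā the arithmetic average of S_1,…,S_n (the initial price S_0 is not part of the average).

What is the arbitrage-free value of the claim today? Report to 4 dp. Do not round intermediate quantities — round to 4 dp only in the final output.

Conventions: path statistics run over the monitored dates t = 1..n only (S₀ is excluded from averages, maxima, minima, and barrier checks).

No-arbitrage gives p* = (R−d)/(u−d) = 0.3421: enumerate every path, weight its payoff by its p*-probability, and discount by R^5.
Enumerate all 2^5 = 32 price paths (U = up ×1.29, D = down ×0.91); each path with k up-moves has probability p*^k·(1−p*)^(5−k).
DDDDD: Ā=26.6102, payoff=0.0000, prob=0.123249
UDDDD: Ā=37.7221, payoff=0.0000, prob=0.064089
DUDDD: Ā=35.0621, payoff=0.0000, prob=0.064089
UUDDD: Ā=49.7034, payoff=0.0000, prob=0.033326
DDUDD: Ā=32.6415, payoff=0.0000, prob=0.064089
UDUDD: Ā=46.2720, payoff=0.0000, prob=0.033326
DUUDD: Ā=43.6120, payoff=0.2786, prob=0.033326
UUUDD: Ā=61.8236, payoff=0.3949, prob=0.017330
DDDUD: Ā=30.4388, payoff=0.5228, prob=0.064089
UDDUD: Ā=43.1495, payoff=0.7412, prob=0.033326
DUDUD: Ā=40.4895, payoff=3.4012, prob=0.033326
UUDUD: Ā=57.3971, payoff=4.8214, prob=0.017330
DDUUD: Ā=38.0689, payoff=5.8218, prob=0.033326
UDUUD: Ā=53.9657, payoff=8.2528, prob=0.017330
DUUUD: Ā=51.3057, payoff=10.9128, prob=0.017330
UUUUD: Ā=72.7301, payoff=15.4698, prob=0.009011
DDDDU: Ā=28.4343, payoff=2.5273, prob=0.064089
UDDDU: Ā=40.3079, payoff=3.5827, prob=0.033326
DUDDU: Ā=37.6479, payoff=6.2427, prob=0.033326
UUDDU: Ā=53.3690, payoff=8.8495, prob=0.017330
DDUDU: Ā=35.2273, payoff=8.6633, prob=0.033326
UDUDU: Ā=49.9376, payoff=12.2809, prob=0.017330
DUUDU: Ā=47.2776, payoff=14.9409, prob=0.017330
UUUDU: Ā=67.0199, payoff=21.1800, prob=0.009011
DDDUU: Ā=33.0246, payoff=10.8660, prob=0.033326
UDDUU: Ā=46.8150, payoff=15.4035, prob=0.017330
DUDUU: Ā=44.1550, payoff=18.0635, prob=0.017330
UUDUU: Ā=62.5934, payoff=25.6065, prob=0.009011
DDUUU: Ā=41.7344, payoff=20.4841, prob=0.017330
UDUUU: Ā=59.1620, payoff=29.0379, prob=0.009011
DUUUU: Ā=56.5020, payoff=31.6979, prob=0.009011
UUUUU: Ā=80.0963, payoff=44.9344, prob=0.004686
Price = Σ prob·payoff / R^5 = 4.816626 / 1.216653 = 3.9589

price = 3.9589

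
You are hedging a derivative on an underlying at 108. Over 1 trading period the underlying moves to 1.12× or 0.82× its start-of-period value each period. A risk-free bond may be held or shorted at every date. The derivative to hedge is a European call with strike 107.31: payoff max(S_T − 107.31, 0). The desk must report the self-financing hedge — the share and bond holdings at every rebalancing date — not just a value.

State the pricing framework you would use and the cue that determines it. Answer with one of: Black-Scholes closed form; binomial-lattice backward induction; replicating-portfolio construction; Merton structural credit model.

Key observation: the mandate to exhibit the hedge at every date and state singles out the replicating-portfolio construction on the 1-period tree with factors 1.12 and 0.82 from 108.

framework: replicating-portfolio construction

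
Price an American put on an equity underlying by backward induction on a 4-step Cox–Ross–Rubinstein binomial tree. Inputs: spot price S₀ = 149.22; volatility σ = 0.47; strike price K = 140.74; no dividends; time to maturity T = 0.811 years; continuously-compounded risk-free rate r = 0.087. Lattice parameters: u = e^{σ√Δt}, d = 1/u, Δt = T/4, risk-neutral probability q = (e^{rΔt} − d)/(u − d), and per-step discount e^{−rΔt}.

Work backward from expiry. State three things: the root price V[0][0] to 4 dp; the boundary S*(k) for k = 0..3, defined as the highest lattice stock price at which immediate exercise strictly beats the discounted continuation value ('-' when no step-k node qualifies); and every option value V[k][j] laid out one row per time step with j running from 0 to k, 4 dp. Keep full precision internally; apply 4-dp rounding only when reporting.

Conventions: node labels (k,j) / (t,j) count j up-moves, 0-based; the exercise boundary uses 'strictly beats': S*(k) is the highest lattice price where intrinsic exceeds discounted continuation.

price = 16.0723
boundary = - - 97.7253 79.0856
tree:
16.0723
26.8045 5.4431
43.0147 10.8418 0.0000
61.6544 21.5953 0.0000 0.0000
76.7389 43.0147 0.0000 0.0000 0.0000

Δt=0.20275  u=1.23569  d=0.80926  q=0.48902  discount=0.98252
step 4 (expiry): payoffs max(K−S,0) = 76.7389 43.0147 0.0000 0.0000 0.0000
step 3: (k=3,j=0): S=79.0856, K−S=61.6544, hold=59.1937 ⇒ V=61.6544 exercise | (k=3,j=1): S=120.7583, K−S=19.9817, hold=21.5953 ⇒ V=21.5953 continue | (k=3,j=2): S=184.3898, K−S=0.0000, hold=0.0000 ⇒ V=0.0000 continue | (k=3,j=3): S=281.5509, K−S=0.0000, hold=0.0000 ⇒ V=0.0000 continue  boundary S*=79.0856
step 2: (k=2,j=0): S=97.7253, K−S=43.0147, hold=41.3292 ⇒ V=43.0147 exercise | (k=2,j=1): S=149.2200, K−S=0.0000, hold=10.8418 ⇒ V=10.8418 continue | (k=2,j=2): S=227.8489, K−S=0.0000, hold=0.0000 ⇒ V=0.0000 continue  boundary S*=97.7253
step 1: (k=1,j=0): S=120.7583, K−S=19.9817, hold=26.8045 ⇒ V=26.8045 continue | (k=1,j=1): S=184.3898, K−S=0.0000, hold=5.4431 ⇒ V=5.4431 continue  boundary S*=-
step 0: (k=0,j=0): S=149.2200, K−S=0.0000, hold=16.0723 ⇒ V=16.0723 continue  boundary S*=-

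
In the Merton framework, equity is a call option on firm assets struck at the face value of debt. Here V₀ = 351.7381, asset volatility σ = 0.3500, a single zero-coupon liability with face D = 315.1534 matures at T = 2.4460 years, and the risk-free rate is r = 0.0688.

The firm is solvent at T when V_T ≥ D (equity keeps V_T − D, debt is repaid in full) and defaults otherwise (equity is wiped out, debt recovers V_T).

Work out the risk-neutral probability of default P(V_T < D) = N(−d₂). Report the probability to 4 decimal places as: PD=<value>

PD=0.4073

Apply the equity-as-call identities (strike 315.1534, horizon 2.4460 years):
d₁ = [ln(V₀/D) + (r + σ²/2)T] / (σ√T)
   = [ln(351.7381/315.1534) + (0.0688 + 0.5·0.3500²)·2.4460] / (0.3500·√2.4460)
   = [0.109827 + 0.318102] / 0.547389 = 0.781765
d₂ = d₁ − σ√T = 0.781765 − 0.547389 = 0.234376
risk-neutral PD = N(−d₂) = N(-0.234376) = 0.407347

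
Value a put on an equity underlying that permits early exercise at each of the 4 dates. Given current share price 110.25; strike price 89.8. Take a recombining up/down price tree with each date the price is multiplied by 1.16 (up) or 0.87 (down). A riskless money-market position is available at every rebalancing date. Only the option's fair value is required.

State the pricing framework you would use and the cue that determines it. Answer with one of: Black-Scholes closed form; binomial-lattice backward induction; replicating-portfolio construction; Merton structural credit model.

Key observation: with exercise allowed before expiry on a discrete up/down model (4 steps from spot 110.25), the strike-89.8 put's value must be rolled back through the tree testing early exercise at each node.

framework: binomial-lattice backward induction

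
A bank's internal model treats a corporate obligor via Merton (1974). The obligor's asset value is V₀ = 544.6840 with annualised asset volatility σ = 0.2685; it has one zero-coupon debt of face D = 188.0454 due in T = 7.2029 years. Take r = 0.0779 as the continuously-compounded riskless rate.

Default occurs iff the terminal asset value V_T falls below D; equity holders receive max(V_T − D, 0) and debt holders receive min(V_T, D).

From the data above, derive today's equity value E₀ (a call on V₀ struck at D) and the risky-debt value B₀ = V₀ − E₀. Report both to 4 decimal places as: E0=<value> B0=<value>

Apply the equity-as-call identities (strike 188.0454, horizon 7.2029 years):
d₁ = [ln(V₀/D) + (r + σ²/2)T] / (σ√T)
   = [ln(544.6840/188.0454) + (0.0779 + 0.5·0.2685²)·7.2029] / (0.2685·√7.2029)
   = [1.063522 + 0.820743] / 0.720606 = 2.614833
d₂ = d₁ − σ√T = 2.614833 − 0.720606 = 1.894227
N(d₁) = 0.995536,  N(d₂) = 0.970903,  e^(−rT) = 0.570578
E₀ = V₀·N(d₁) − D·e^(−rT)·N(d₂)
   = 544.6840·0.995536 − 188.0454·0.570578·0.970903 = 438.080257
B₀ = V₀ − E₀ = 544.6840 − 438.080257 = 106.603743

E0=438.0803 B0=106.6037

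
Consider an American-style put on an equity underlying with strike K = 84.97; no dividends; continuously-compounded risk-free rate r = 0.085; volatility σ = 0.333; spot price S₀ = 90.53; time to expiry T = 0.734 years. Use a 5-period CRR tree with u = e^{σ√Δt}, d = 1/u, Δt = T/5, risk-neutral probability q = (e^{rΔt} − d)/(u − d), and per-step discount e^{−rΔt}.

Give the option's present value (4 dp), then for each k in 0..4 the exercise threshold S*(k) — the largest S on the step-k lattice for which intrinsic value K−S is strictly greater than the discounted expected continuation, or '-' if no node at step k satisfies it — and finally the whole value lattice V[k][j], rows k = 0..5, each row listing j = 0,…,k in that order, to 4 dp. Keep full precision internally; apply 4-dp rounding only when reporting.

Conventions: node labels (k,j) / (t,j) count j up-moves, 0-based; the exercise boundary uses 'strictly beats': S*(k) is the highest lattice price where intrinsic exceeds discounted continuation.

price = 5.8777
boundary = - - - 61.7392 70.1410
tree:
5.8777
9.6654 2.4850
15.3453 4.5983 0.5727
23.2308 8.3573 1.2012 0.0000
30.6261 14.8290 2.5194 0.0000 0.0000
37.1356 23.2308 5.2840 0.0000 0.0000 0.0000

Δt=0.14680, u=1.13608, d=0.88022, q=0.51722, disc=e^(-rΔt)=0.98760
k=5 terminal: V=max(K-S,0) → 37.1356 23.2308 5.2840 0.0000 0.0000 0.0000
k=4: j=0 S=54.3439 intr=30.6261 cont=29.5724 V=30.6261[EX]; j=1 S=70.1410 intr=14.8290 cont=13.7754 V=14.8290[EX]; j=2 S=90.5300 intr=0.0000 cont=2.5194 V=2.5194[hold]; j=3 S=116.8459 intr=0.0000 cont=0.0000 V=0.0000[hold]; j=4 S=150.8114 intr=0.0000 cont=0.0000 V=0.0000[hold]  S*(4)=70.1410
k=3: j=0 S=61.7392 intr=23.2308 cont=22.1771 V=23.2308[EX]; j=1 S=79.6860 intr=5.2840 cont=8.3573 V=8.3573[hold]; j=2 S=102.8497 intr=0.0000 cont=1.2012 V=1.2012[hold]; j=3 S=132.7467 intr=0.0000 cont=0.0000 V=0.0000[hold]  S*(3)=61.7392
k=2: j=0 S=70.1410 intr=14.8290 cont=15.3453 V=15.3453[hold]; j=1 S=90.5300 intr=0.0000 cont=4.5983 V=4.5983[hold]; j=2 S=116.8459 intr=0.0000 cont=0.5727 V=0.5727[hold]  S*(2)=-
k=1: j=0 S=79.6860 intr=5.2840 cont=9.6654 V=9.6654[hold]; j=1 S=102.8497 intr=0.0000 cont=2.4850 V=2.4850[hold]  S*(1)=-
k=0: j=0 S=90.5300 intr=0.0000 cont=5.8777 V=5.8777[hold]  S*(0)=-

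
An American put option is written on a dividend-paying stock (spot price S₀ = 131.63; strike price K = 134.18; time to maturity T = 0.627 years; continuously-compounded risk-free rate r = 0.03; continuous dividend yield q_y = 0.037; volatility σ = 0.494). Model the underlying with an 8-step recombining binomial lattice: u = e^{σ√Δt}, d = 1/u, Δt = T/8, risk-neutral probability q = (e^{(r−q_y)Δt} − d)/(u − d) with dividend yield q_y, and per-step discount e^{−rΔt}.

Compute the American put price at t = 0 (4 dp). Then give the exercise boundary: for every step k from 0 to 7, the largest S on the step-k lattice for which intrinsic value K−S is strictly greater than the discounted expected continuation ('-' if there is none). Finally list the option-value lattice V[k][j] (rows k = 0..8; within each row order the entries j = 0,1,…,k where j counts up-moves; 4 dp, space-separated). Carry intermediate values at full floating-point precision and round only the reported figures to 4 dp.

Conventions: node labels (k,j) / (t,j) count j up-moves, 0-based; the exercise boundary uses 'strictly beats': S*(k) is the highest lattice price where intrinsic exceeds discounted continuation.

price = 21.5119
boundary = - - - - 75.7019 86.9298 99.8230 86.9298
tree:
21.5119
29.0110 12.9411
37.9693 18.7892 6.2376
48.0242 26.5238 9.9321 1.9930
58.4781 36.1679 15.4956 3.5429 0.2093
68.2558 47.2502 23.5241 6.2815 0.3910 0.0000
76.7706 58.4781 34.3570 11.1048 0.7305 0.0000 0.0000
84.1857 68.2558 47.2502 19.5682 1.3649 0.0000 0.0000 0.0000
90.6430 76.7706 58.4781 34.3570 2.5500 0.0000 0.0000 0.0000 0.0000

Δt=0.07838  u=1.14832  d=0.87084  q=0.46350  discount=0.99765
step 8 (expiry): payoffs max(K−S,0) = 90.6430 76.7706 58.4781 34.3570 2.5500 0.0000 0.0000 0.0000 0.0000
step 7: (k=7,j=0): S=49.9943, K−S=84.1857, hold=84.0153 ⇒ V=84.1857 exercise | (k=7,j=1): S=65.9242, K−S=68.2558, hold=68.1316 ⇒ V=68.2558 exercise | (k=7,j=2): S=86.9298, K−S=47.2502, hold=47.1868 ⇒ V=47.2502 exercise | (k=7,j=3): S=114.6286, K−S=19.5514, hold=19.5682 ⇒ V=19.5682 continue | (k=7,j=4): S=151.1531, K−S=0.0000, hold=1.3649 ⇒ V=1.3649 continue | (k=7,j=5): S=199.3155, K−S=0.0000, hold=0.0000 ⇒ V=0.0000 continue | (k=7,j=6): S=262.8240, K−S=0.0000, hold=0.0000 ⇒ V=0.0000 continue | (k=7,j=7): S=346.5685, K−S=0.0000, hold=0.0000 ⇒ V=0.0000 continue  boundary S*=86.9298
step 6: (k=6,j=0): S=57.4094, K−S=76.7706, hold=76.6218 ⇒ V=76.7706 exercise | (k=6,j=1): S=75.7019, K−S=58.4781, hold=58.3822 ⇒ V=58.4781 exercise | (k=6,j=2): S=99.8230, K−S=34.3570, hold=34.3387 ⇒ V=34.3570 exercise | (k=6,j=3): S=131.6300, K−S=2.5500, hold=11.1048 ⇒ V=11.1048 continue | (k=6,j=4): S=173.5717, K−S=0.0000, hold=0.7305 ⇒ V=0.7305 continue | (k=6,j=5): S=228.8775, K−S=0.0000, hold=0.0000 ⇒ V=0.0000 continue | (k=6,j=6): S=301.8055, K−S=0.0000, hold=0.0000 ⇒ V=0.0000 continue  boundary S*=99.8230
step 5: (k=5,j=0): S=65.9242, K−S=68.2558, hold=68.1316 ⇒ V=68.2558 exercise | (k=5,j=1): S=86.9298, K−S=47.2502, hold=47.1868 ⇒ V=47.2502 exercise | (k=5,j=2): S=114.6286, K−S=19.5514, hold=23.5241 ⇒ V=23.5241 continue | (k=5,j=3): S=151.1531, K−S=0.0000, hold=6.2815 ⇒ V=6.2815 continue | (k=5,j=4): S=199.3155, K−S=0.0000, hold=0.3910 ⇒ V=0.3910 continue | (k=5,j=5): S=262.8240, K−S=0.0000, hold=0.0000 ⇒ V=0.0000 continue  boundary S*=86.9298
step 4: (k=4,j=0): S=75.7019, K−S=58.4781, hold=58.3822 ⇒ V=58.4781 exercise | (k=4,j=1): S=99.8230, K−S=34.3570, hold=36.1679 ⇒ V=36.1679 continue | (k=4,j=2): S=131.6300, K−S=2.5500, hold=15.4956 ⇒ V=15.4956 continue | (k=4,j=3): S=173.5717, K−S=0.0000, hold=3.5429 ⇒ V=3.5429 continue | (k=4,j=4): S=228.8775, K−S=0.0000, hold=0.2093 ⇒ V=0.2093 continue  boundary S*=75.7019
step 3: (k=3,j=0): S=86.9298, K−S=47.2502, hold=48.0242 ⇒ V=48.0242 continue | (k=3,j=1): S=114.6286, K−S=19.5514, hold=26.5238 ⇒ V=26.5238 continue | (k=3,j=2): S=151.1531, K−S=0.0000, hold=9.9321 ⇒ V=9.9321 continue | (k=3,j=3): S=199.3155, K−S=0.0000, hold=1.9930 ⇒ V=1.9930 continue  boundary S*=-
step 2: (k=2,j=0): S=99.8230, K−S=34.3570, hold=37.9693 ⇒ V=37.9693 continue | (k=2,j=1): S=131.6300, K−S=2.5500, hold=18.7892 ⇒ V=18.7892 continue | (k=2,j=2): S=173.5717, K−S=0.0000, hold=6.2376 ⇒ V=6.2376 continue  boundary S*=-
step 1: (k=1,j=0): S=114.6286, K−S=19.5514, hold=29.0110 ⇒ V=29.0110 continue | (k=1,j=1): S=151.1531, K−S=0.0000, hold=12.9411 ⇒ V=12.9411 continue  boundary S*=-
step 0: (k=0,j=0): S=131.6300, K−S=2.5500, hold=21.5119 ⇒ V=21.5119 continue  boundary S*=-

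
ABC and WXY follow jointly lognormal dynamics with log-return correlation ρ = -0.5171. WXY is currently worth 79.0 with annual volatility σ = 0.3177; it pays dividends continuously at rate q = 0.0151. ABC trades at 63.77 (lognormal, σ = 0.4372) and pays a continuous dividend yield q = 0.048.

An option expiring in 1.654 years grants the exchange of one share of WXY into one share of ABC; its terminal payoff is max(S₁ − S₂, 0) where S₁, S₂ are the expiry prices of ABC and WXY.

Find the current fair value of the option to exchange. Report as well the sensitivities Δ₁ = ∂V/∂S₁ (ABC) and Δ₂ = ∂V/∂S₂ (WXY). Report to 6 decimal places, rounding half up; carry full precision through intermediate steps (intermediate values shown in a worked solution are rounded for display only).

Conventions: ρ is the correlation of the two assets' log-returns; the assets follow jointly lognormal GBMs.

σ_eff = √(σ₁² + σ₂² − 2ρσ₁σ₂) = √(0.4372² + 0.3177² − 2·-0.5171·0.4372·0.3177) = 0.660095
d₁ = (ln(S₁/S₂) + (q₂ − q₁ + σ_eff²/2)T) / (σ_eff√T) = (ln(63.77/79.0) + (0.0151 − 0.048 + 0.217863)·1.654) / 0.848935 = 0.108093
d₂ = d₁ − σ_eff√T = 0.108093 − 0.848935 = -0.740842
N(d₁) = 0.543039,  N(d₂) = 0.229395
V = S₁·e^{−q₁T}·N(d₁) − S₂·e^{−q₂T}·N(d₂) = 31.986586 − 17.675166 = 14.311419
Key observation: no risk-free rate is needed — with the second asset as numeraire the exchange option is a call on the ratio S₁/S₂, and r cancels out of the value.
Δ₁ = e^{−q₁T}·N(d₁) = 0.501593;  Δ₂ = −e^{−q₂T}·N(d₂) = -0.223736

exchange price = 14.311419
Δ1 = 0.501593
Δ2 = -0.223736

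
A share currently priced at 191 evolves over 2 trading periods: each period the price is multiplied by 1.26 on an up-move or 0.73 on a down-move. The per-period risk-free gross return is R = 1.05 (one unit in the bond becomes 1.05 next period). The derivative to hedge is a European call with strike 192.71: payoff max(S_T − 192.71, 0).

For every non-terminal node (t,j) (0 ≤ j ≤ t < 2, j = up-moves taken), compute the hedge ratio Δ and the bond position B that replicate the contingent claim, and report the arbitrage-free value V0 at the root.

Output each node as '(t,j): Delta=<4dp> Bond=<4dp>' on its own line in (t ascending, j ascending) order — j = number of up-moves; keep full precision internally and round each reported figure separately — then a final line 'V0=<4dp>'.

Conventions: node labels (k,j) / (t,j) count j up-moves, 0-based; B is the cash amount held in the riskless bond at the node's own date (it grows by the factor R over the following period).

(0,0): Delta=0.6278 Bond=-83.3661
(1,0): Delta=0.0000 Bond=0.0000
(1,1): Delta=0.8665 Bond=-144.9789
V0=36.5441

Arbitrage-free pricing uses the up-move probability p* = (R−d)/(u−d) = 0.6038, discounting each step at R = 1.05.
Terminal payoffs: V(2,0)=0.0000, V(2,1)=0.0000, V(2,2)=110.5216
(1,0): S=139.4300. Δ = (V_up−V_dn)/(S_up−S_dn) = (0.0000−0.0000)/(175.6818−101.7839) = 0.0000. V = [p*·0.0000 + (1−p*)·0.0000]/1.05 = 0.0000. B = V − Δ·S = 0.0000.
(1,1): S=240.6600. Δ = (V_up−V_dn)/(S_up−S_dn) = (110.5216−0.0000)/(303.2316−175.6818) = 0.8665. V = [p*·110.5216 + (1−p*)·0.0000]/1.05 = 63.5524. B = V − Δ·S = -144.9789.
(0,0): S=191.0000. Δ = (V_up−V_dn)/(S_up−S_dn) = (63.5524−0.0000)/(240.6600−139.4300) = 0.6278. V = [p*·63.5524 + (1−p*)·0.0000]/1.05 = 36.5441. B = V − Δ·S = -83.3661.
Sanity check at the root: Δ(0,0)·S0 + B(0,0) reproduces V0 = 36.5441.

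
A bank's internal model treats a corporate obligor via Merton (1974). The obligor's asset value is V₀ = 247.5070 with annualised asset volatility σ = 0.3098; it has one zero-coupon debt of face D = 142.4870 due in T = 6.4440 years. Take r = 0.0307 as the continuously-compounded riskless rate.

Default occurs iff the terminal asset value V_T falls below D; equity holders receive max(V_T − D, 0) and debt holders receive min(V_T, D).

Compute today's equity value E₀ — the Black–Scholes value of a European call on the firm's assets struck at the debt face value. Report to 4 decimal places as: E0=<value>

Apply the equity-as-call identities (strike 142.4870, horizon 6.4440 years):
d₁ = [ln(V₀/D) + (r + σ²/2)T] / (σ√T)
   = [ln(247.5070/142.4870) + (0.0307 + 0.5·0.3098²)·6.4440] / (0.3098·√6.4440)
   = [0.552188 + 0.507066] / 0.786428 = 1.346917
d₂ = d₁ − σ√T = 1.346917 − 0.786428 = 0.560489
N(d₁) = 0.910997,  N(d₂) = 0.712427,  e^(−rT) = 0.820509
E₀ = V₀·N(d₁) − D·e^(−rT)·N(d₂)
   = 247.5070·0.910997 − 142.4870·0.820509·0.712427 = 142.186890

E0=142.1869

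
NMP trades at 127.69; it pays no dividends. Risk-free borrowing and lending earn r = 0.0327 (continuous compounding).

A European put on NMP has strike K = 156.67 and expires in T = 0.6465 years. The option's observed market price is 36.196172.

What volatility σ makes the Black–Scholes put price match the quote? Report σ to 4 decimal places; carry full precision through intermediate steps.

sigma = 0.4671

At σ = 0.4671 the Black–Scholes value reproduces the quote:
σ√T = 0.4671·√0.6465 = 0.375573
d₁ = (ln(S/K) + (r+σ²/2)T) / (σ√T) = (ln(127.69/156.67) + (0.0327+0.4671²/2)·0.6465) / 0.375573 = (-0.204536 + 0.091668) / 0.375573 = -0.300523
d₂ = d₁ − σ√T = -0.300523 − 0.375573 = -0.676096
e^{−rT} = 0.979081
N(−d₁) = 0.618111,  N(−d₂) = 0.750510
V = K·e^{−rT}·N(−d₂) − S·N(−d₁) = 115.122743 − 78.926571 = 36.196172 (equal to the quote); since ∂V/∂σ > 0 for all σ, the implied volatility is unique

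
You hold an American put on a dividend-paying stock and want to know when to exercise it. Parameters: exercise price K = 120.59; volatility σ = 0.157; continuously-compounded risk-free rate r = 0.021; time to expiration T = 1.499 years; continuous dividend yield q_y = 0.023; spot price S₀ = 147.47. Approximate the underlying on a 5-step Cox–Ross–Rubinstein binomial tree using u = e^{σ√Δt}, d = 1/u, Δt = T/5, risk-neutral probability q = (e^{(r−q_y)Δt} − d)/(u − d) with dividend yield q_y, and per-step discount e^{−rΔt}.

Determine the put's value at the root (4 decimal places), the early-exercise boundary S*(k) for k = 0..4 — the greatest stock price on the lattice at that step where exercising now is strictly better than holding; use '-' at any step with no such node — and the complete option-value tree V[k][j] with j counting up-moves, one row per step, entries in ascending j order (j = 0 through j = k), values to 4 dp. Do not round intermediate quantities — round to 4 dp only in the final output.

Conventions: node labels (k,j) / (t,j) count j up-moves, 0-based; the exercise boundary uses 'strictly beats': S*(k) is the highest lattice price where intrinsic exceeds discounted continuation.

Δt=0.29980, u=1.08977, d=0.91763, q=0.47504, disc=e^(-rΔt)=0.99372
k=5 terminal: V=max(K-S,0) → 24.6420 6.6430 0.0000 0.0000 0.0000 0.0000
k=4: j=0 S=104.5609 intr=16.0291 cont=15.9908 V=16.0291[EX]; j=1 S=124.1757 intr=0.0000 cont=3.4654 V=3.4654[hold]; j=2 S=147.4700 intr=0.0000 cont=0.0000 V=0.0000[hold]; j=3 S=175.1342 intr=0.0000 cont=0.0000 V=0.0000[hold]; j=4 S=207.9879 intr=0.0000 cont=0.0000 V=0.0000[hold]  S*(4)=104.5609
k=3: j=0 S=113.9470 intr=6.6430 cont=9.9977 V=9.9977[hold]; j=1 S=135.3225 intr=0.0000 cont=1.8078 V=1.8078[hold]; j=2 S=160.7079 intr=0.0000 cont=0.0000 V=0.0000[hold]; j=3 S=190.8554 intr=0.0000 cont=0.0000 V=0.0000[hold]  S*(3)=-
k=2: j=0 S=124.1757 intr=0.0000 cont=6.0688 V=6.0688[hold]; j=1 S=147.4700 intr=0.0000 cont=0.9431 V=0.9431[hold]; j=2 S=175.1342 intr=0.0000 cont=0.0000 V=0.0000[hold]  S*(2)=-
k=1: j=0 S=135.3225 intr=0.0000 cont=3.6111 V=3.6111[hold]; j=1 S=160.7079 intr=0.0000 cont=0.4920 V=0.4920[hold]  S*(1)=-
k=0: j=0 S=147.4700 intr=0.0000 cont=2.1160 V=2.1160[hold]  S*(0)=-

price = 2.1160
boundary = - - - - 104.5609
tree:
2.1160
3.6111 0.4920
6.0688 0.9431 0.0000
9.9977 1.8078 0.0000 0.0000
16.0291 3.4654 0.0000 0.0000 0.0000
24.6420 6.6430 0.0000 0.0000 0.0000 0.0000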